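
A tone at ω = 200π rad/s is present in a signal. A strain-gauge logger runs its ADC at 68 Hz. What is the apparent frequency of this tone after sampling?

32 Hz

ω = 200π rad/s → f = ω/(2π) = 100 Hz.
100 Hz mod fs = 32 Hz.
32 Hz ≤ fs/2 = 34 Hz, appears at 32 Hz.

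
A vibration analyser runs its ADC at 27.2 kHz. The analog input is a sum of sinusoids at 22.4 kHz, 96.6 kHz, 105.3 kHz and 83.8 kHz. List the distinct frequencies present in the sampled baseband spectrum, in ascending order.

2.2 kHz, 3.5 kHz, 4.8 kHz, 12.2 kHz

fs/2 = 13.6 kHz.
22.4 kHz > fs/2 = 13.6 kHz, folds to fs − 22.4 kHz = 4.8 kHz.
96.6 kHz mod fs = 15 kHz.
15 kHz > fs/2 = 13.6 kHz, folds to fs − 15 kHz = 12.2 kHz.
105.3 kHz mod fs = 23.7 kHz.
23.7 kHz > fs/2 = 13.6 kHz, folds to fs − 23.7 kHz = 3.5 kHz.
83.8 kHz mod fs = 2.2 kHz.
2.2 kHz ≤ fs/2 = 13.6 kHz, appears at 2.2 kHz.
Distinct values: {2.2 kHz, 3.5 kHz, 4.8 kHz, 12.2 kHz}.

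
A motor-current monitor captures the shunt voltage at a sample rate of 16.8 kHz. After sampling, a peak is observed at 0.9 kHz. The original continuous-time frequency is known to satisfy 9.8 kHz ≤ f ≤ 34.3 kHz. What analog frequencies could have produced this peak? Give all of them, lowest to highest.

Frequencies that alias to 0.9 kHz are k·fs ± 0.9 kHz for integer k ≥ 0.
k=0: 0.9 kHz.
k=1: 15.9 kHz, 17.7 kHz.
k=2: 32.7 kHz, 34.5 kHz.
k=3: 49.5 kHz, 51.3 kHz.
Within [9.8 kHz, 34.3 kHz]: 15.9 kHz, 17.7 kHz, 32.7 kHz.

15.9 kHz, 17.7 kHz, 32.7 kHz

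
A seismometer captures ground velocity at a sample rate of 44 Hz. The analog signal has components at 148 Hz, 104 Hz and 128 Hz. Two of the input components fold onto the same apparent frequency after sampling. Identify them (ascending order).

fs/2 = 22 Hz.
148 Hz mod fs = 16 Hz.
16 Hz ≤ fs/2 = 22 Hz, appears at 16 Hz.
104 Hz mod fs = 16 Hz.
16 Hz ≤ fs/2 = 22 Hz, appears at 16 Hz.
128 Hz mod fs = 40 Hz.
40 Hz > fs/2 = 22 Hz, folds to fs − 40 Hz = 4 Hz.
104 Hz and 148 Hz both map to 16 Hz.

104 Hz, 148 Hz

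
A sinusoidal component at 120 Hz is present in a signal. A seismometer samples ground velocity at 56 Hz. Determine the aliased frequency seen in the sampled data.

120 Hz mod fs = 8 Hz.
8 Hz ≤ fs/2 = 28 Hz, appears at 8 Hz.

8 Hz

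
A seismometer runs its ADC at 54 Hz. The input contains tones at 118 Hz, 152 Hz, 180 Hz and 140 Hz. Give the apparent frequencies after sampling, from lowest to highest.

fs/2 = 27 Hz.
118 Hz mod fs = 10 Hz.
10 Hz ≤ fs/2 = 27 Hz, appears at 10 Hz.
152 Hz mod fs = 44 Hz.
44 Hz > fs/2 = 27 Hz, folds to fs − 44 Hz = 10 Hz.
180 Hz mod fs = 18 Hz.
18 Hz ≤ fs/2 = 27 Hz, appears at 18 Hz.
140 Hz mod fs = 32 Hz.
32 Hz > fs/2 = 27 Hz, folds to fs − 32 Hz = 22 Hz.
Distinct values: {10 Hz, 18 Hz, 22 Hz}.

10 Hz, 18 Hz, 22 Hz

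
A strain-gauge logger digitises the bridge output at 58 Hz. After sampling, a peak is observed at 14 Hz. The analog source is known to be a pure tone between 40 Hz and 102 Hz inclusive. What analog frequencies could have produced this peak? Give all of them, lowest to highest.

Frequencies that alias to 14 Hz are k·fs ± 14 Hz for integer k ≥ 0.
k=0: 14 Hz.
k=1: 44 Hz, 72 Hz.
k=2: 102 Hz, 130 Hz.
k=3: 160 Hz, 188 Hz.
Within [40 Hz, 102 Hz]: 44 Hz, 72 Hz, 102 Hz.

44 Hz, 72 Hz, 102 Hz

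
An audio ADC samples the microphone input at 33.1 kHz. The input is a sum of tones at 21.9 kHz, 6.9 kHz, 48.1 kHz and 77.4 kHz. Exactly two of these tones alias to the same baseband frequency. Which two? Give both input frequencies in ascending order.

fs/2 = 16.55 kHz.
21.9 kHz > fs/2 = 16.55 kHz, folds to fs − 21.9 kHz = 11.2 kHz.
6.9 kHz ≤ fs/2 = 16.55 kHz, passes unchanged.
48.1 kHz mod fs = 15 kHz.
15 kHz ≤ fs/2 = 16.55 kHz, appears at 15 kHz.
77.4 kHz mod fs = 11.2 kHz.
11.2 kHz ≤ fs/2 = 16.55 kHz, appears at 11.2 kHz.
21.9 kHz and 77.4 kHz both map to 11.2 kHz.

21.9 kHz, 77.4 kHz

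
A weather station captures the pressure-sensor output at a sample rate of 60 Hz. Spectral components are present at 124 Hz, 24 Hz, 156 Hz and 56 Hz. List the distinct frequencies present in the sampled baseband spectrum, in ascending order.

4 Hz, 24 Hz

fs/2 = 30 Hz.
124 Hz mod fs = 4 Hz.
4 Hz ≤ fs/2 = 30 Hz, appears at 4 Hz.
24 Hz ≤ fs/2 = 30 Hz, passes unchanged.
156 Hz mod fs = 36 Hz.
36 Hz > fs/2 = 30 Hz, folds to fs − 36 Hz = 24 Hz.
56 Hz > fs/2 = 30 Hz, folds to fs − 56 Hz = 4 Hz.
Distinct values: {4 Hz, 24 Hz}.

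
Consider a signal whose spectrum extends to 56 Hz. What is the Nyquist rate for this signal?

Nyquist rate = 2 × 56 Hz = 112 Hz.

112 Hz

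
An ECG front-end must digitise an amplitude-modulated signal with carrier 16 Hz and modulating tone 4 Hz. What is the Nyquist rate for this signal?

40 Hz

AM sidebands sit at fc ± fm = 12 Hz and 20 Hz.
Highest-frequency component: 20 Hz.
Nyquist rate = 2 × 20 Hz = 40 Hz.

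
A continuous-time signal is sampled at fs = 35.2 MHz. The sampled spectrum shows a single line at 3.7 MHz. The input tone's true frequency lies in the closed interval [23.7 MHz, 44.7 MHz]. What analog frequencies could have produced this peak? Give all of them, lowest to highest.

Frequencies that alias to 3.7 MHz are k·fs ± 3.7 MHz for integer k ≥ 0.
k=0: 3.7 MHz.
k=1: 31.5 MHz, 38.9 MHz.
k=2: 66.7 MHz, 74.1 MHz.
Within [23.7 MHz, 44.7 MHz]: 31.5 MHz, 38.9 MHz.

31.5 MHz, 38.9 MHz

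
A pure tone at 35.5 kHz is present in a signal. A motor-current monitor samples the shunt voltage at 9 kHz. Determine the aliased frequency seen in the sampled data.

0.5 kHz

35.5 kHz mod fs = 8.5 kHz.
8.5 kHz > fs/2 = 4.5 kHz, folds to fs − 8.5 kHz = 0.5 kHz.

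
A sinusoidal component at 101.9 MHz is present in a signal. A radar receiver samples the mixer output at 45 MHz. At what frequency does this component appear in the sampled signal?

11.9 MHz

101.9 MHz mod fs = 11.9 MHz.
11.9 MHz ≤ fs/2 = 22.5 MHz, appears at 11.9 MHz.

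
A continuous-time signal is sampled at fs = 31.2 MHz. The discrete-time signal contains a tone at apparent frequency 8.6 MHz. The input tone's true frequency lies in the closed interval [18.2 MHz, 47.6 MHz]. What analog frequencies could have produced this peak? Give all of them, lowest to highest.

22.6 MHz, 39.8 MHz

Frequencies that alias to 8.6 MHz are k·fs ± 8.6 MHz for integer k ≥ 0.
k=0: 8.6 MHz.
k=1: 22.6 MHz, 39.8 MHz.
k=2: 53.8 MHz, 71 MHz.
Within [18.2 MHz, 47.6 MHz]: 22.6 MHz, 39.8 MHz.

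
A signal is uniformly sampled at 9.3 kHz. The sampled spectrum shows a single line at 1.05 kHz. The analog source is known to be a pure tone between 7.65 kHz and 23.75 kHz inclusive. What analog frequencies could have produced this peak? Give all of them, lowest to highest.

Frequencies that alias to 1.05 kHz are k·fs ± 1.05 kHz for integer k ≥ 0.
k=0: 1.05 kHz.
k=1: 8.25 kHz, 10.35 kHz.
k=2: 17.55 kHz, 19.65 kHz.
k=3: 26.85 kHz, 28.95 kHz.
Within [7.65 kHz, 23.75 kHz]: 8.25 kHz, 10.35 kHz, 17.55 kHz, 19.65 kHz.

8.25 kHz, 10.35 kHz, 17.55 kHz, 19.65 kHz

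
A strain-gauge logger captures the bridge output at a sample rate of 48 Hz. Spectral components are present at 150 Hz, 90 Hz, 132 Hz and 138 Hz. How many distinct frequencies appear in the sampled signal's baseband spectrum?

2

fs/2 = 24 Hz.
150 Hz mod fs = 6 Hz.
6 Hz ≤ fs/2 = 24 Hz, appears at 6 Hz.
90 Hz mod fs = 42 Hz.
42 Hz > fs/2 = 24 Hz, folds to fs − 42 Hz = 6 Hz.
132 Hz mod fs = 36 Hz.
36 Hz > fs/2 = 24 Hz, folds to fs − 36 Hz = 12 Hz.
138 Hz mod fs = 42 Hz.
42 Hz > fs/2 = 24 Hz, folds to fs − 42 Hz = 6 Hz.
Distinct values: {6 Hz, 12 Hz} → 2.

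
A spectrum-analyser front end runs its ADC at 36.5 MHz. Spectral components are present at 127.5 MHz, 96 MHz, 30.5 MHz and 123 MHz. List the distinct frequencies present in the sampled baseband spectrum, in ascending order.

fs/2 = 18.25 MHz.
127.5 MHz mod fs = 18 MHz.
18 MHz ≤ fs/2 = 18.25 MHz, appears at 18 MHz.
96 MHz mod fs = 23 MHz.
23 MHz > fs/2 = 18.25 MHz, folds to fs − 23 MHz = 13.5 MHz.
30.5 MHz > fs/2 = 18.25 MHz, folds to fs − 30.5 MHz = 6 MHz.
123 MHz mod fs = 13.5 MHz.
13.5 MHz ≤ fs/2 = 18.25 MHz, appears at 13.5 MHz.
Distinct values: {6 MHz, 13.5 MHz, 18 MHz}.

6 MHz, 13.5 MHz, 18 MHz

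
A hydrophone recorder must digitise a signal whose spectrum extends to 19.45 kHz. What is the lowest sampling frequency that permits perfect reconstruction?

38.9 kHz

Nyquist rate = 2 × 19.45 kHz = 38.9 kHz.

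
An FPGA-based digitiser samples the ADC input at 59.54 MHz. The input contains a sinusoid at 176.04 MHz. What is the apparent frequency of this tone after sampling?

2.58 MHz

176.04 MHz mod fs = 56.96 MHz.
56.96 MHz > fs/2 = 29.77 MHz, folds to fs − 56.96 MHz = 2.58 MHz.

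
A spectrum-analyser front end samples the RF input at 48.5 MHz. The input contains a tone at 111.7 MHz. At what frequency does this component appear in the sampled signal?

111.7 MHz mod fs = 14.7 MHz.
14.7 MHz ≤ fs/2 = 24.25 MHz, appears at 14.7 MHz.

14.7 MHz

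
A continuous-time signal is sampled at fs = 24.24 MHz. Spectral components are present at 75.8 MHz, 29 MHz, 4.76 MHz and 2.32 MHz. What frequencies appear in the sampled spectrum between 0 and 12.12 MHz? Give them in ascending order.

2.32 MHz, 3.08 MHz, 4.76 MHz

fs/2 = 12.12 MHz.
75.8 MHz mod fs = 3.08 MHz.
3.08 MHz ≤ fs/2 = 12.12 MHz, appears at 3.08 MHz.
29 MHz mod fs = 4.76 MHz.
4.76 MHz ≤ fs/2 = 12.12 MHz, appears at 4.76 MHz.
4.76 MHz ≤ fs/2 = 12.12 MHz, passes unchanged.
2.32 MHz ≤ fs/2 = 12.12 MHz, passes unchanged.
Distinct values: {2.32 MHz, 3.08 MHz, 4.76 MHz}.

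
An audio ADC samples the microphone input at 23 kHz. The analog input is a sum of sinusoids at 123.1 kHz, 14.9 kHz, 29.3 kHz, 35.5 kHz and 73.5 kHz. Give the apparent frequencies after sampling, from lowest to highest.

fs/2 = 11.5 kHz.
123.1 kHz mod fs = 8.1 kHz.
8.1 kHz ≤ fs/2 = 11.5 kHz, appears at 8.1 kHz.
14.9 kHz > fs/2 = 11.5 kHz, folds to fs − 14.9 kHz = 8.1 kHz.
29.3 kHz mod fs = 6.3 kHz.
6.3 kHz ≤ fs/2 = 11.5 kHz, appears at 6.3 kHz.
35.5 kHz mod fs = 12.5 kHz.
12.5 kHz > fs/2 = 11.5 kHz, folds to fs − 12.5 kHz = 10.5 kHz.
73.5 kHz mod fs = 4.5 kHz.
4.5 kHz ≤ fs/2 = 11.5 kHz, appears at 4.5 kHz.
Distinct values: {4.5 kHz, 6.3 kHz, 8.1 kHz, 10.5 kHz}.

4.5 kHz, 6.3 kHz, 8.1 kHz, 10.5 kHz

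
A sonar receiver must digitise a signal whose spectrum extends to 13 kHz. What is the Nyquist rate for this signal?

Nyquist rate = 2 × 13 kHz = 26 kHz.

26 kHz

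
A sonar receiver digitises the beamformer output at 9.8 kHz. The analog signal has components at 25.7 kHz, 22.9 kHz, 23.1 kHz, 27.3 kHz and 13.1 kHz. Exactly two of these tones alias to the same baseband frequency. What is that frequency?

3.3 kHz

fs/2 = 4.9 kHz.
25.7 kHz mod fs = 6.1 kHz.
6.1 kHz > fs/2 = 4.9 kHz, folds to fs − 6.1 kHz = 3.7 kHz.
22.9 kHz mod fs = 3.3 kHz.
3.3 kHz ≤ fs/2 = 4.9 kHz, appears at 3.3 kHz.
23.1 kHz mod fs = 3.5 kHz.
3.5 kHz ≤ fs/2 = 4.9 kHz, appears at 3.5 kHz.
27.3 kHz mod fs = 7.7 kHz.
7.7 kHz > fs/2 = 4.9 kHz, folds to fs − 7.7 kHz = 2.1 kHz.
13.1 kHz mod fs = 3.3 kHz.
3.3 kHz ≤ fs/2 = 4.9 kHz, appears at 3.3 kHz.
13.1 kHz and 22.9 kHz both map to 3.3 kHz.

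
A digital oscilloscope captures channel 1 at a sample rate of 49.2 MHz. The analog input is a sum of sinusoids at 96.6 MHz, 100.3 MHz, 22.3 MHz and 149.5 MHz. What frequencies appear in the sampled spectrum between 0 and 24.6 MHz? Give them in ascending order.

1.8 MHz, 1.9 MHz, 22.3 MHz

fs/2 = 24.6 MHz.
96.6 MHz mod fs = 47.4 MHz.
47.4 MHz > fs/2 = 24.6 MHz, folds to fs − 47.4 MHz = 1.8 MHz.
100.3 MHz mod fs = 1.9 MHz.
1.9 MHz ≤ fs/2 = 24.6 MHz, appears at 1.9 MHz.
22.3 MHz ≤ fs/2 = 24.6 MHz, passes unchanged.
149.5 MHz mod fs = 1.9 MHz.
1.9 MHz ≤ fs/2 = 24.6 MHz, appears at 1.9 MHz.
Distinct values: {1.8 MHz, 1.9 MHz, 22.3 MHz}.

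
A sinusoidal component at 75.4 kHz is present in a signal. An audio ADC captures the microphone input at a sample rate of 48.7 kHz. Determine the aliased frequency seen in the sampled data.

22 kHz

75.4 kHz mod fs = 26.7 kHz.
26.7 kHz > fs/2 = 24.35 kHz, folds to fs − 26.7 kHz = 22 kHz.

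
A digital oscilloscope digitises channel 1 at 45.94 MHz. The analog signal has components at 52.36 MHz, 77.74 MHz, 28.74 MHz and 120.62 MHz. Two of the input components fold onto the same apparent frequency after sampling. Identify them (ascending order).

fs/2 = 22.97 MHz.
52.36 MHz mod fs = 6.42 MHz.
6.42 MHz ≤ fs/2 = 22.97 MHz, appears at 6.42 MHz.
77.74 MHz mod fs = 31.8 MHz.
31.8 MHz > fs/2 = 22.97 MHz, folds to fs − 31.8 MHz = 14.14 MHz.
28.74 MHz > fs/2 = 22.97 MHz, folds to fs − 28.74 MHz = 17.2 MHz.
120.62 MHz mod fs = 28.74 MHz.
28.74 MHz > fs/2 = 22.97 MHz, folds to fs − 28.74 MHz = 17.2 MHz.
28.74 MHz and 120.62 MHz both map to 17.2 MHz.

28.74 MHz, 120.62 MHz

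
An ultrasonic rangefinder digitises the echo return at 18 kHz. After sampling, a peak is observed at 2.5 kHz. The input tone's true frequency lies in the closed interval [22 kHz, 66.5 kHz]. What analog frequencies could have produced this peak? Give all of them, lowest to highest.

Frequencies that alias to 2.5 kHz are k·fs ± 2.5 kHz for integer k ≥ 0.
k=0: 2.5 kHz.
k=1: 15.5 kHz, 20.5 kHz.
k=2: 33.5 kHz, 38.5 kHz.
k=3: 51.5 kHz, 56.5 kHz.
k=4: 69.5 kHz, 74.5 kHz.
Within [22 kHz, 66.5 kHz]: 33.5 kHz, 38.5 kHz, 51.5 kHz, 56.5 kHz.

33.5 kHz, 38.5 kHz, 51.5 kHz, 56.5 kHz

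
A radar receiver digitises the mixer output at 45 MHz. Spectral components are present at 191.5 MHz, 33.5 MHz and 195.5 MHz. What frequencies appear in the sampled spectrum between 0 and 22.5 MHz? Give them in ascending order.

11.5 MHz, 15.5 MHz

fs/2 = 22.5 MHz.
191.5 MHz mod fs = 11.5 MHz.
11.5 MHz ≤ fs/2 = 22.5 MHz, appears at 11.5 MHz.
33.5 MHz > fs/2 = 22.5 MHz, folds to fs − 33.5 MHz = 11.5 MHz.
195.5 MHz mod fs = 15.5 MHz.
15.5 MHz ≤ fs/2 = 22.5 MHz, appears at 15.5 MHz.
Distinct values: {11.5 MHz, 15.5 MHz}.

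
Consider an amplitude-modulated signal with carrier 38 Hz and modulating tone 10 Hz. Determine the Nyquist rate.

96 Hz

AM sidebands sit at fc ± fm = 28 Hz and 48 Hz.
Highest-frequency component: 48 Hz.
Nyquist rate = 2 × 48 Hz = 96 Hz.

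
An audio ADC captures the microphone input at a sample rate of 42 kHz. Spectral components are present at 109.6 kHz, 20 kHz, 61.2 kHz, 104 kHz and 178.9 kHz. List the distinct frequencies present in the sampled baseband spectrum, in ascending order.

fs/2 = 21 kHz.
109.6 kHz mod fs = 25.6 kHz.
25.6 kHz > fs/2 = 21 kHz, folds to fs − 25.6 kHz = 16.4 kHz.
20 kHz ≤ fs/2 = 21 kHz, passes unchanged.
61.2 kHz mod fs = 19.2 kHz.
19.2 kHz ≤ fs/2 = 21 kHz, appears at 19.2 kHz.
104 kHz mod fs = 20 kHz.
20 kHz ≤ fs/2 = 21 kHz, appears at 20 kHz.
178.9 kHz mod fs = 10.9 kHz.
10.9 kHz ≤ fs/2 = 21 kHz, appears at 10.9 kHz.
Distinct values: {10.9 kHz, 16.4 kHz, 19.2 kHz, 20 kHz}.

10.9 kHz, 16.4 kHz, 19.2 kHz, 20 kHz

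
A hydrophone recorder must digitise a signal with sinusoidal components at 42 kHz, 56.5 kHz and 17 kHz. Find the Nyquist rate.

Highest-frequency component: 56.5 kHz.
Nyquist rate = 2 × 56.5 kHz = 113 kHz.

113 kHz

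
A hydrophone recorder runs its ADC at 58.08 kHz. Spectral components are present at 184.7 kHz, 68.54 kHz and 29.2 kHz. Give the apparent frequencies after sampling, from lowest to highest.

fs/2 = 29.04 kHz.
184.7 kHz mod fs = 10.46 kHz.
10.46 kHz ≤ fs/2 = 29.04 kHz, appears at 10.46 kHz.
68.54 kHz mod fs = 10.46 kHz.
10.46 kHz ≤ fs/2 = 29.04 kHz, appears at 10.46 kHz.
29.2 kHz > fs/2 = 29.04 kHz, folds to fs − 29.2 kHz = 28.88 kHz.
Distinct values: {10.46 kHz, 28.88 kHz}.

10.46 kHz, 28.88 kHz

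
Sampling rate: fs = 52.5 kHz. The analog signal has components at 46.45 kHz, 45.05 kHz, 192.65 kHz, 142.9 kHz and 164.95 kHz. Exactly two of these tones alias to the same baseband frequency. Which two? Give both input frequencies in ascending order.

45.05 kHz, 164.95 kHz

fs/2 = 26.25 kHz.
46.45 kHz > fs/2 = 26.25 kHz, folds to fs − 46.45 kHz = 6.05 kHz.
45.05 kHz > fs/2 = 26.25 kHz, folds to fs − 45.05 kHz = 7.45 kHz.
192.65 kHz mod fs = 35.15 kHz.
35.15 kHz > fs/2 = 26.25 kHz, folds to fs − 35.15 kHz = 17.35 kHz.
142.9 kHz mod fs = 37.9 kHz.
37.9 kHz > fs/2 = 26.25 kHz, folds to fs − 37.9 kHz = 14.6 kHz.
164.95 kHz mod fs = 7.45 kHz.
7.45 kHz ≤ fs/2 = 26.25 kHz, appears at 7.45 kHz.
45.05 kHz and 164.95 kHz both map to 7.45 kHz.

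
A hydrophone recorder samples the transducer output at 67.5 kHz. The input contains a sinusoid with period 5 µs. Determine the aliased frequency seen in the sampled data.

T = 5 µs → f = 1/T = 200 kHz.
200 kHz mod fs = 65 kHz.
65 kHz > fs/2 = 33.75 kHz, folds to fs − 65 kHz = 2.5 kHz.

2.5 kHz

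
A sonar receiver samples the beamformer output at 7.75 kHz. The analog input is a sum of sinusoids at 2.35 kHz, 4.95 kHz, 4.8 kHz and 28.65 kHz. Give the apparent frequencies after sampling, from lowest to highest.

fs/2 = 3.875 kHz.
2.35 kHz ≤ fs/2 = 3.875 kHz, passes unchanged.
4.95 kHz > fs/2 = 3.875 kHz, folds to fs − 4.95 kHz = 2.8 kHz.
4.8 kHz > fs/2 = 3.875 kHz, folds to fs − 4.8 kHz = 2.95 kHz.
28.65 kHz mod fs = 5.4 kHz.
5.4 kHz > fs/2 = 3.875 kHz, folds to fs − 5.4 kHz = 2.35 kHz.
Distinct values: {2.35 kHz, 2.8 kHz, 2.95 kHz}.

2.35 kHz, 2.8 kHz, 2.95 kHz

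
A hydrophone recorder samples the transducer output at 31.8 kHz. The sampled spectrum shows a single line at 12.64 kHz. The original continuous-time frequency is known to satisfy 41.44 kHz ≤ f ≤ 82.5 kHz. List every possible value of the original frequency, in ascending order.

44.44 kHz, 50.96 kHz, 76.24 kHz

Frequencies that alias to 12.64 kHz are k·fs ± 12.64 kHz for integer k ≥ 0.
k=0: 12.64 kHz.
k=1: 19.16 kHz, 44.44 kHz.
k=2: 50.96 kHz, 76.24 kHz.
k=3: 82.76 kHz, 108.04 kHz.
Within [41.44 kHz, 82.5 kHz]: 44.44 kHz, 50.96 kHz, 76.24 kHz.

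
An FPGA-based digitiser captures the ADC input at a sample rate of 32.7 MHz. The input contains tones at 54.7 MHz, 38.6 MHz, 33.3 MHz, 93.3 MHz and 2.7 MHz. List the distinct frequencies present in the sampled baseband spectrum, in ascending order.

0.6 MHz, 2.7 MHz, 4.8 MHz, 5.9 MHz, 10.7 MHz

fs/2 = 16.35 MHz.
54.7 MHz mod fs = 22 MHz.
22 MHz > fs/2 = 16.35 MHz, folds to fs − 22 MHz = 10.7 MHz.
38.6 MHz mod fs = 5.9 MHz.
5.9 MHz ≤ fs/2 = 16.35 MHz, appears at 5.9 MHz.
33.3 MHz mod fs = 0.6 MHz.
0.6 MHz ≤ fs/2 = 16.35 MHz, appears at 0.6 MHz.
93.3 MHz mod fs = 27.9 MHz.
27.9 MHz > fs/2 = 16.35 MHz, folds to fs − 27.9 MHz = 4.8 MHz.
2.7 MHz ≤ fs/2 = 16.35 MHz, passes unchanged.
Distinct values: {0.6 MHz, 2.7 MHz, 4.8 MHz, 5.9 MHz, 10.7 MHz}.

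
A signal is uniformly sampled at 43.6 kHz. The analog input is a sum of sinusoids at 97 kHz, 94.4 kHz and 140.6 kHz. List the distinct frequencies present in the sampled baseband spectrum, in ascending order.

7.2 kHz, 9.8 kHz

fs/2 = 21.8 kHz.
97 kHz mod fs = 9.8 kHz.
9.8 kHz ≤ fs/2 = 21.8 kHz, appears at 9.8 kHz.
94.4 kHz mod fs = 7.2 kHz.
7.2 kHz ≤ fs/2 = 21.8 kHz, appears at 7.2 kHz.
140.6 kHz mod fs = 9.8 kHz.
9.8 kHz ≤ fs/2 = 21.8 kHz, appears at 9.8 kHz.
Distinct values: {7.2 kHz, 9.8 kHz}.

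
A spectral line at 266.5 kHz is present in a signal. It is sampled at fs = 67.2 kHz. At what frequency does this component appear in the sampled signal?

266.5 kHz mod fs = 64.9 kHz.
64.9 kHz > fs/2 = 33.6 kHz, folds to fs − 64.9 kHz = 2.3 kHz.

2.3 kHz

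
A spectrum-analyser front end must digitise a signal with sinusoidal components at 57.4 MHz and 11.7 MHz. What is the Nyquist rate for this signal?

Highest-frequency component: 57.4 MHz.
Nyquist rate = 2 × 57.4 MHz = 114.8 MHz.

114.8 MHz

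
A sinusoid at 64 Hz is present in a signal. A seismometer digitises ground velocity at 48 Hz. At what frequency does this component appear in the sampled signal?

16 Hz

64 Hz mod fs = 16 Hz.
16 Hz ≤ fs/2 = 24 Hz, appears at 16 Hz.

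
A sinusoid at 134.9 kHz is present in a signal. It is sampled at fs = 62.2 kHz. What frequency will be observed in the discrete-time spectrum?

10.5 kHz

134.9 kHz mod fs = 10.5 kHz.
10.5 kHz ≤ fs/2 = 31.1 kHz, appears at 10.5 kHz.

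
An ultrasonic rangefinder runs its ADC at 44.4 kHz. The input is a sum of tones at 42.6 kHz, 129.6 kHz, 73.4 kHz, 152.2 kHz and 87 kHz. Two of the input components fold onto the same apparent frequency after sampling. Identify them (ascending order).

42.6 kHz, 87 kHz

fs/2 = 22.2 kHz.
42.6 kHz > fs/2 = 22.2 kHz, folds to fs − 42.6 kHz = 1.8 kHz.
129.6 kHz mod fs = 40.8 kHz.
40.8 kHz > fs/2 = 22.2 kHz, folds to fs − 40.8 kHz = 3.6 kHz.
73.4 kHz mod fs = 29 kHz.
29 kHz > fs/2 = 22.2 kHz, folds to fs − 29 kHz = 15.4 kHz.
152.2 kHz mod fs = 19 kHz.
19 kHz ≤ fs/2 = 22.2 kHz, appears at 19 kHz.
87 kHz mod fs = 42.6 kHz.
42.6 kHz > fs/2 = 22.2 kHz, folds to fs − 42.6 kHz = 1.8 kHz.
42.6 kHz and 87 kHz both map to 1.8 kHz.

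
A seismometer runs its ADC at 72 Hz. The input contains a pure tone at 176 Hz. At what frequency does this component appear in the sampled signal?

32 Hz

176 Hz mod fs = 32 Hz.
32 Hz ≤ fs/2 = 36 Hz, appears at 32 Hz.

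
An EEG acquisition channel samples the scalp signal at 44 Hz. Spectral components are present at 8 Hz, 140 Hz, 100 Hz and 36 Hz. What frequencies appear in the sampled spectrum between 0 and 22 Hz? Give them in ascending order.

8 Hz, 12 Hz

fs/2 = 22 Hz.
8 Hz ≤ fs/2 = 22 Hz, passes unchanged.
140 Hz mod fs = 8 Hz.
8 Hz ≤ fs/2 = 22 Hz, appears at 8 Hz.
100 Hz mod fs = 12 Hz.
12 Hz ≤ fs/2 = 22 Hz, appears at 12 Hz.
36 Hz > fs/2 = 22 Hz, folds to fs − 36 Hz = 8 Hz.
Distinct values: {8 Hz, 12 Hz}.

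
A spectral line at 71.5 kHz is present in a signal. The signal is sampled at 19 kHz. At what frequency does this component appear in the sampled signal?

71.5 kHz mod fs = 14.5 kHz.
14.5 kHz > fs/2 = 9.5 kHz, folds to fs − 14.5 kHz = 4.5 kHz.

4.5 kHz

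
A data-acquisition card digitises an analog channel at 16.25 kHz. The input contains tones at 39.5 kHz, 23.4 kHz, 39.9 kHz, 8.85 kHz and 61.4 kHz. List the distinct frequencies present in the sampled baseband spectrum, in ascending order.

fs/2 = 8.125 kHz.
39.5 kHz mod fs = 7 kHz.
7 kHz ≤ fs/2 = 8.125 kHz, appears at 7 kHz.
23.4 kHz mod fs = 7.15 kHz.
7.15 kHz ≤ fs/2 = 8.125 kHz, appears at 7.15 kHz.
39.9 kHz mod fs = 7.4 kHz.
7.4 kHz ≤ fs/2 = 8.125 kHz, appears at 7.4 kHz.
8.85 kHz > fs/2 = 8.125 kHz, folds to fs − 8.85 kHz = 7.4 kHz.
61.4 kHz mod fs = 12.65 kHz.
12.65 kHz > fs/2 = 8.125 kHz, folds to fs − 12.65 kHz = 3.6 kHz.
Distinct values: {3.6 kHz, 7 kHz, 7.15 kHz, 7.4 kHz}.

3.6 kHz, 7 kHz, 7.15 kHz, 7.4 kHz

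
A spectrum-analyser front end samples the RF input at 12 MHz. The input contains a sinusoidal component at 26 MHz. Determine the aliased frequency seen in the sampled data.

2 MHz

26 MHz mod fs = 2 MHz.
2 MHz ≤ fs/2 = 6 MHz, appears at 2 MHz.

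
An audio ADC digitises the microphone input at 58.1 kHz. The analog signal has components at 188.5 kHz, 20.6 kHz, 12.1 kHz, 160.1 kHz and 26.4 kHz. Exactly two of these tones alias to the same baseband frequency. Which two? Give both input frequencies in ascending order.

fs/2 = 29.05 kHz.
188.5 kHz mod fs = 14.2 kHz.
14.2 kHz ≤ fs/2 = 29.05 kHz, appears at 14.2 kHz.
20.6 kHz ≤ fs/2 = 29.05 kHz, passes unchanged.
12.1 kHz ≤ fs/2 = 29.05 kHz, passes unchanged.
160.1 kHz mod fs = 43.9 kHz.
43.9 kHz > fs/2 = 29.05 kHz, folds to fs − 43.9 kHz = 14.2 kHz.
26.4 kHz ≤ fs/2 = 29.05 kHz, passes unchanged.
160.1 kHz and 188.5 kHz both map to 14.2 kHz.

160.1 kHz, 188.5 kHz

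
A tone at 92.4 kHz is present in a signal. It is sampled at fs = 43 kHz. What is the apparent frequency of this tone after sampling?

92.4 kHz mod fs = 6.4 kHz.
6.4 kHz ≤ fs/2 = 21.5 kHz, appears at 6.4 kHz.

6.4 kHz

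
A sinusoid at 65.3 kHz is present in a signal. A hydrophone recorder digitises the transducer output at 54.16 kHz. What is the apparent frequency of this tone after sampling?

65.3 kHz mod fs = 11.14 kHz.
11.14 kHz ≤ fs/2 = 27.08 kHz, appears at 11.14 kHz.

11.14 kHz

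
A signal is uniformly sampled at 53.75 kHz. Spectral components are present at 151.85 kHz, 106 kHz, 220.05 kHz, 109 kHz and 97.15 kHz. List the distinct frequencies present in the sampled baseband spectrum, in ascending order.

1.5 kHz, 5.05 kHz, 9.4 kHz, 10.35 kHz

fs/2 = 26.875 kHz.
151.85 kHz mod fs = 44.35 kHz.
44.35 kHz > fs/2 = 26.875 kHz, folds to fs − 44.35 kHz = 9.4 kHz.
106 kHz mod fs = 52.25 kHz.
52.25 kHz > fs/2 = 26.875 kHz, folds to fs − 52.25 kHz = 1.5 kHz.
220.05 kHz mod fs = 5.05 kHz.
5.05 kHz ≤ fs/2 = 26.875 kHz, appears at 5.05 kHz.
109 kHz mod fs = 1.5 kHz.
1.5 kHz ≤ fs/2 = 26.875 kHz, appears at 1.5 kHz.
97.15 kHz mod fs = 43.4 kHz.
43.4 kHz > fs/2 = 26.875 kHz, folds to fs − 43.4 kHz = 10.35 kHz.
Distinct values: {1.5 kHz, 5.05 kHz, 9.4 kHz, 10.35 kHz}.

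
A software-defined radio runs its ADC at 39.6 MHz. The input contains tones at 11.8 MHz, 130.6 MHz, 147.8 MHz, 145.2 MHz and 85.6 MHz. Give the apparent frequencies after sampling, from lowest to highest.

fs/2 = 19.8 MHz.
11.8 MHz ≤ fs/2 = 19.8 MHz, passes unchanged.
130.6 MHz mod fs = 11.8 MHz.
11.8 MHz ≤ fs/2 = 19.8 MHz, appears at 11.8 MHz.
147.8 MHz mod fs = 29 MHz.
29 MHz > fs/2 = 19.8 MHz, folds to fs − 29 MHz = 10.6 MHz.
145.2 MHz mod fs = 26.4 MHz.
26.4 MHz > fs/2 = 19.8 MHz, folds to fs − 26.4 MHz = 13.2 MHz.
85.6 MHz mod fs = 6.4 MHz.
6.4 MHz ≤ fs/2 = 19.8 MHz, appears at 6.4 MHz.
Distinct values: {6.4 MHz, 10.6 MHz, 11.8 MHz, 13.2 MHz}.

6.4 MHz, 10.6 MHz, 11.8 MHz, 13.2 MHz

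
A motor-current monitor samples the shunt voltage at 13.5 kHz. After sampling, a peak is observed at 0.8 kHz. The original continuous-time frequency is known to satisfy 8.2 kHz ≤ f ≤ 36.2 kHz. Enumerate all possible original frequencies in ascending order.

12.7 kHz, 14.3 kHz, 26.2 kHz, 27.8 kHz

Frequencies that alias to 0.8 kHz are k·fs ± 0.8 kHz for integer k ≥ 0.
k=0: 0.8 kHz.
k=1: 12.7 kHz, 14.3 kHz.
k=2: 26.2 kHz, 27.8 kHz.
k=3: 39.7 kHz, 41.3 kHz.
Within [8.2 kHz, 36.2 kHz]: 12.7 kHz, 14.3 kHz, 26.2 kHz, 27.8 kHz.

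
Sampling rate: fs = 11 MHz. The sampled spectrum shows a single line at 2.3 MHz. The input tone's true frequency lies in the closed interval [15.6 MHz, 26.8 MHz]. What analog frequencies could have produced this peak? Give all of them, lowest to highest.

Frequencies that alias to 2.3 MHz are k·fs ± 2.3 MHz for integer k ≥ 0.
k=0: 2.3 MHz.
k=1: 8.7 MHz, 13.3 MHz.
k=2: 19.7 MHz, 24.3 MHz.
k=3: 30.7 MHz, 35.3 MHz.
Within [15.6 MHz, 26.8 MHz]: 19.7 MHz, 24.3 MHz.

19.7 MHz, 24.3 MHz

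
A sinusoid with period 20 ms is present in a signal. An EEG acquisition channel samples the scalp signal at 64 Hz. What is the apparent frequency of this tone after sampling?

T = 20 ms → f = 1/T = 50 Hz.
50 Hz > fs/2 = 32 Hz, folds to fs − 50 Hz = 14 Hz.

14 Hz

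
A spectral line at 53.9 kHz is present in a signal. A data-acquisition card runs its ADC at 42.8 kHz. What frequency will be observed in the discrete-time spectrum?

53.9 kHz mod fs = 11.1 kHz.
11.1 kHz ≤ fs/2 = 21.4 kHz, appears at 11.1 kHz.

11.1 kHz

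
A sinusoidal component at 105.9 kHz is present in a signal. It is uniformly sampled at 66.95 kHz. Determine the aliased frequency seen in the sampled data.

105.9 kHz mod fs = 38.95 kHz.
38.95 kHz > fs/2 = 33.475 kHz, folds to fs − 38.95 kHz = 28 kHz.

28 kHz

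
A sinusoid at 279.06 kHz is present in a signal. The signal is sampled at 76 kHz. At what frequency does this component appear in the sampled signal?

24.94 kHz

279.06 kHz mod fs = 51.06 kHz.
51.06 kHz > fs/2 = 38 kHz, folds to fs − 51.06 kHz = 24.94 kHz.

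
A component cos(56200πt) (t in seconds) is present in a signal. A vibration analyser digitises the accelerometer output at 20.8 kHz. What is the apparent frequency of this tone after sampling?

ω = 56200π rad/s → f = ω/(2π) = 28100 Hz = 28.1 kHz.
28.1 kHz mod fs = 7.3 kHz.
7.3 kHz ≤ fs/2 = 10.4 kHz, appears at 7.3 kHz.

7.3 kHz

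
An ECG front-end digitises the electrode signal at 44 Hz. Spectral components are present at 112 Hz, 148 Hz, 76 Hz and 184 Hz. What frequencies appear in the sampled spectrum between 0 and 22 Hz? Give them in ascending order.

8 Hz, 12 Hz, 16 Hz, 20 Hz

fs/2 = 22 Hz.
112 Hz mod fs = 24 Hz.
24 Hz > fs/2 = 22 Hz, folds to fs − 24 Hz = 20 Hz.
148 Hz mod fs = 16 Hz.
16 Hz ≤ fs/2 = 22 Hz, appears at 16 Hz.
76 Hz mod fs = 32 Hz.
32 Hz > fs/2 = 22 Hz, folds to fs − 32 Hz = 12 Hz.
184 Hz mod fs = 8 Hz.
8 Hz ≤ fs/2 = 22 Hz, appears at 8 Hz.
Distinct values: {8 Hz, 12 Hz, 16 Hz, 20 Hz}.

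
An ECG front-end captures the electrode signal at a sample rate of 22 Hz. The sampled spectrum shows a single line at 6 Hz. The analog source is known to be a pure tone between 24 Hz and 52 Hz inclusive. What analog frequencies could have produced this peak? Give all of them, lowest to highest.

28 Hz, 38 Hz, 50 Hz

Frequencies that alias to 6 Hz are k·fs ± 6 Hz for integer k ≥ 0.
k=0: 6 Hz.
k=1: 16 Hz, 28 Hz.
k=2: 38 Hz, 50 Hz.
k=3: 60 Hz, 72 Hz.
Within [24 Hz, 52 Hz]: 28 Hz, 38 Hz, 50 Hz.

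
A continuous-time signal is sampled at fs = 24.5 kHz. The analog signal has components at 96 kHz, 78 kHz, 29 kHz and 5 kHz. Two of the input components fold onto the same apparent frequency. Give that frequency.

4.5 kHz

fs/2 = 12.25 kHz.
96 kHz mod fs = 22.5 kHz.
22.5 kHz > fs/2 = 12.25 kHz, folds to fs − 22.5 kHz = 2 kHz.
78 kHz mod fs = 4.5 kHz.
4.5 kHz ≤ fs/2 = 12.25 kHz, appears at 4.5 kHz.
29 kHz mod fs = 4.5 kHz.
4.5 kHz ≤ fs/2 = 12.25 kHz, appears at 4.5 kHz.
5 kHz ≤ fs/2 = 12.25 kHz, passes unchanged.
29 kHz and 78 kHz both map to 4.5 kHz.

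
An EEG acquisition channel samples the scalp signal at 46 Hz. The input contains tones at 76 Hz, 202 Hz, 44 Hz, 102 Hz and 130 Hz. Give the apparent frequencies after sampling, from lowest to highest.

fs/2 = 23 Hz.
76 Hz mod fs = 30 Hz.
30 Hz > fs/2 = 23 Hz, folds to fs − 30 Hz = 16 Hz.
202 Hz mod fs = 18 Hz.
18 Hz ≤ fs/2 = 23 Hz, appears at 18 Hz.
44 Hz > fs/2 = 23 Hz, folds to fs − 44 Hz = 2 Hz.
102 Hz mod fs = 10 Hz.
10 Hz ≤ fs/2 = 23 Hz, appears at 10 Hz.
130 Hz mod fs = 38 Hz.
38 Hz > fs/2 = 23 Hz, folds to fs − 38 Hz = 8 Hz.
Distinct values: {2 Hz, 8 Hz, 10 Hz, 16 Hz, 18 Hz}.

2 Hz, 8 Hz, 10 Hz, 16 Hz, 18 Hz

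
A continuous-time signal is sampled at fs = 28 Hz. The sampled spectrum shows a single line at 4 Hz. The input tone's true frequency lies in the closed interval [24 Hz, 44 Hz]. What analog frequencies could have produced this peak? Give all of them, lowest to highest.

24 Hz, 32 Hz

Frequencies that alias to 4 Hz are k·fs ± 4 Hz for integer k ≥ 0.
k=0: 4 Hz.
k=1: 24 Hz, 32 Hz.
k=2: 52 Hz, 60 Hz.
Within [24 Hz, 44 Hz]: 24 Hz, 32 Hz.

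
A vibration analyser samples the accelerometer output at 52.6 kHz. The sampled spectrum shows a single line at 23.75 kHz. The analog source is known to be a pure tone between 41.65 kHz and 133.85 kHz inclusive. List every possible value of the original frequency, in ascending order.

Frequencies that alias to 23.75 kHz are k·fs ± 23.75 kHz for integer k ≥ 0.
k=0: 23.75 kHz.
k=1: 28.85 kHz, 76.35 kHz.
k=2: 81.45 kHz, 128.95 kHz.
k=3: 134.05 kHz, 181.55 kHz.
Within [41.65 kHz, 133.85 kHz]: 76.35 kHz, 81.45 kHz, 128.95 kHz.

76.35 kHz, 81.45 kHz, 128.95 kHz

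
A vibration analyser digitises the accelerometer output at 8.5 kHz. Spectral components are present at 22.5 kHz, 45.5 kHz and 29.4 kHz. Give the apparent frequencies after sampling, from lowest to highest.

fs/2 = 4.25 kHz.
22.5 kHz mod fs = 5.5 kHz.
5.5 kHz > fs/2 = 4.25 kHz, folds to fs − 5.5 kHz = 3 kHz.
45.5 kHz mod fs = 3 kHz.
3 kHz ≤ fs/2 = 4.25 kHz, appears at 3 kHz.
29.4 kHz mod fs = 3.9 kHz.
3.9 kHz ≤ fs/2 = 4.25 kHz, appears at 3.9 kHz.
Distinct values: {3 kHz, 3.9 kHz}.

3 kHz, 3.9 kHz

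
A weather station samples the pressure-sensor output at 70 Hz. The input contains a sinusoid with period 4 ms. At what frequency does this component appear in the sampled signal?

T = 4 ms → f = 1/T = 250 Hz.
250 Hz mod fs = 40 Hz.
40 Hz > fs/2 = 35 Hz, folds to fs − 40 Hz = 30 Hz.

30 Hz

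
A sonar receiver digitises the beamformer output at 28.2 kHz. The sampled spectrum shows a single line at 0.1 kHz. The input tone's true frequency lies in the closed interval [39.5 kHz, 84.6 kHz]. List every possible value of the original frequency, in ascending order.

Frequencies that alias to 0.1 kHz are k·fs ± 0.1 kHz for integer k ≥ 0.
k=0: 0.1 kHz.
k=1: 28.1 kHz, 28.3 kHz.
k=2: 56.3 kHz, 56.5 kHz.
k=3: 84.5 kHz, 84.7 kHz.
k=4: 112.7 kHz, 112.9 kHz.
Within [39.5 kHz, 84.6 kHz]: 56.3 kHz, 56.5 kHz, 84.5 kHz.

56.3 kHz, 56.5 kHz, 84.5 kHz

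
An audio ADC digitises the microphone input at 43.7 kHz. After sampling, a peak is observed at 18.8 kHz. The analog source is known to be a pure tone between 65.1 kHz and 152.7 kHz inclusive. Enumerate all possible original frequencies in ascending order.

Frequencies that alias to 18.8 kHz are k·fs ± 18.8 kHz for integer k ≥ 0.
k=0: 18.8 kHz.
k=1: 24.9 kHz, 62.5 kHz.
k=2: 68.6 kHz, 106.2 kHz.
k=3: 112.3 kHz, 149.9 kHz.
k=4: 156 kHz, 193.6 kHz.
Within [65.1 kHz, 152.7 kHz]: 68.6 kHz, 106.2 kHz, 112.3 kHz, 149.9 kHz.

68.6 kHz, 106.2 kHz, 112.3 kHz, 149.9 kHz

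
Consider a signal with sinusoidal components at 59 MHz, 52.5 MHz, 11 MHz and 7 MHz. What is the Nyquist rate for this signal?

Highest-frequency component: 59 MHz.
Nyquist rate = 2 × 59 MHz = 118 MHz.

118 MHz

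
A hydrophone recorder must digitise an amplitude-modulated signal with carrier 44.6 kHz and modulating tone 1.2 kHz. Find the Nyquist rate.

AM sidebands sit at fc ± fm = 43.4 kHz and 45.8 kHz.
Highest-frequency component: 45.8 kHz.
Nyquist rate = 2 × 45.8 kHz = 91.6 kHz.

91.6 kHz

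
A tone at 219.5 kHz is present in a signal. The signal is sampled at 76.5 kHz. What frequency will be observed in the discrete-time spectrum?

10 kHz

219.5 kHz mod fs = 66.5 kHz.
66.5 kHz > fs/2 = 38.25 kHz, folds to fs − 66.5 kHz = 10 kHz.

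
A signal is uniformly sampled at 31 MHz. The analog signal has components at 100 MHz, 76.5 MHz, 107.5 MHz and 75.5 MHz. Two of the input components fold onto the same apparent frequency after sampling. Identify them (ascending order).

76.5 MHz, 107.5 MHz

fs/2 = 15.5 MHz.
100 MHz mod fs = 7 MHz.
7 MHz ≤ fs/2 = 15.5 MHz, appears at 7 MHz.
76.5 MHz mod fs = 14.5 MHz.
14.5 MHz ≤ fs/2 = 15.5 MHz, appears at 14.5 MHz.
107.5 MHz mod fs = 14.5 MHz.
14.5 MHz ≤ fs/2 = 15.5 MHz, appears at 14.5 MHz.
75.5 MHz mod fs = 13.5 MHz.
13.5 MHz ≤ fs/2 = 15.5 MHz, appears at 13.5 MHz.
76.5 MHz and 107.5 MHz both map to 14.5 MHz.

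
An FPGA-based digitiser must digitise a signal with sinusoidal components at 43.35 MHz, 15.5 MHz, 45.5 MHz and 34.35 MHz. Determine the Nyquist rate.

Highest-frequency component: 45.5 MHz.
Nyquist rate = 2 × 45.5 MHz = 91 MHz.

91 MHz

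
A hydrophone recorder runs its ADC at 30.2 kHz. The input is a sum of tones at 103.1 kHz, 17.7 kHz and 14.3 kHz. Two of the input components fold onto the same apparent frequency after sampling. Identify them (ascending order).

fs/2 = 15.1 kHz.
103.1 kHz mod fs = 12.5 kHz.
12.5 kHz ≤ fs/2 = 15.1 kHz, appears at 12.5 kHz.
17.7 kHz > fs/2 = 15.1 kHz, folds to fs − 17.7 kHz = 12.5 kHz.
14.3 kHz ≤ fs/2 = 15.1 kHz, passes unchanged.
17.7 kHz and 103.1 kHz both map to 12.5 kHz.

17.7 kHz, 103.1 kHz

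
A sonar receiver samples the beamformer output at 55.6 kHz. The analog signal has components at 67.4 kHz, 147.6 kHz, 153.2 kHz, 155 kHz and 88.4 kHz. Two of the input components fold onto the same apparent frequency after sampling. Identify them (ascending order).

67.4 kHz, 155 kHz

fs/2 = 27.8 kHz.
67.4 kHz mod fs = 11.8 kHz.
11.8 kHz ≤ fs/2 = 27.8 kHz, appears at 11.8 kHz.
147.6 kHz mod fs = 36.4 kHz.
36.4 kHz > fs/2 = 27.8 kHz, folds to fs − 36.4 kHz = 19.2 kHz.
153.2 kHz mod fs = 42 kHz.
42 kHz > fs/2 = 27.8 kHz, folds to fs − 42 kHz = 13.6 kHz.
155 kHz mod fs = 43.8 kHz.
43.8 kHz > fs/2 = 27.8 kHz, folds to fs − 43.8 kHz = 11.8 kHz.
88.4 kHz mod fs = 32.8 kHz.
32.8 kHz > fs/2 = 27.8 kHz, folds to fs − 32.8 kHz = 22.8 kHz.
67.4 kHz and 155 kHz both map to 11.8 kHz.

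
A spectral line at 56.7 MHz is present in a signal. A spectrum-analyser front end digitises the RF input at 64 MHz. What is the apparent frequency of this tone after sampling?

7.3 MHz

56.7 MHz > fs/2 = 32 MHz, folds to fs − 56.7 MHz = 7.3 MHz.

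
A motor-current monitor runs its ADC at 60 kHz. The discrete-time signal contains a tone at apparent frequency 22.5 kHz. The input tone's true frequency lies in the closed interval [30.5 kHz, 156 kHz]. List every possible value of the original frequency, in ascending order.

Frequencies that alias to 22.5 kHz are k·fs ± 22.5 kHz for integer k ≥ 0.
k=0: 22.5 kHz.
k=1: 37.5 kHz, 82.5 kHz.
k=2: 97.5 kHz, 142.5 kHz.
k=3: 157.5 kHz, 202.5 kHz.
Within [30.5 kHz, 156 kHz]: 37.5 kHz, 82.5 kHz, 97.5 kHz, 142.5 kHz.

37.5 kHz, 82.5 kHz, 97.5 kHz, 142.5 kHz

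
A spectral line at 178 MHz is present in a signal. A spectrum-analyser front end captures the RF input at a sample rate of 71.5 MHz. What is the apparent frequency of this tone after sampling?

178 MHz mod fs = 35 MHz.
35 MHz ≤ fs/2 = 35.75 MHz, appears at 35 MHz.

35 MHz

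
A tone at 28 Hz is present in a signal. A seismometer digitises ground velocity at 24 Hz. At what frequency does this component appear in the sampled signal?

4 Hz

28 Hz mod fs = 4 Hz.
4 Hz ≤ fs/2 = 12 Hz, appears at 4 Hz.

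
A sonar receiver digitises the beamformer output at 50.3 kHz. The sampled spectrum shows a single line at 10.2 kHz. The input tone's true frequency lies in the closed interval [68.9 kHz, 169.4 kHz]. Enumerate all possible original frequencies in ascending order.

90.4 kHz, 110.8 kHz, 140.7 kHz, 161.1 kHz

Frequencies that alias to 10.2 kHz are k·fs ± 10.2 kHz for integer k ≥ 0.
k=0: 10.2 kHz.
k=1: 40.1 kHz, 60.5 kHz.
k=2: 90.4 kHz, 110.8 kHz.
k=3: 140.7 kHz, 161.1 kHz.
k=4: 191 kHz, 211.4 kHz.
Within [68.9 kHz, 169.4 kHz]: 90.4 kHz, 110.8 kHz, 140.7 kHz, 161.1 kHz.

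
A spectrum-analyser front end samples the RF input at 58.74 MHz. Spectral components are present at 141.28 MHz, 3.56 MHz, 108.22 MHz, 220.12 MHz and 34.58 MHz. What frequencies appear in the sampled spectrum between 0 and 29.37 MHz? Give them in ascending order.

fs/2 = 29.37 MHz.
141.28 MHz mod fs = 23.8 MHz.
23.8 MHz ≤ fs/2 = 29.37 MHz, appears at 23.8 MHz.
3.56 MHz ≤ fs/2 = 29.37 MHz, passes unchanged.
108.22 MHz mod fs = 49.48 MHz.
49.48 MHz > fs/2 = 29.37 MHz, folds to fs − 49.48 MHz = 9.26 MHz.
220.12 MHz mod fs = 43.9 MHz.
43.9 MHz > fs/2 = 29.37 MHz, folds to fs − 43.9 MHz = 14.84 MHz.
34.58 MHz > fs/2 = 29.37 MHz, folds to fs − 34.58 MHz = 24.16 MHz.
Distinct values: {3.56 MHz, 9.26 MHz, 14.84 MHz, 23.8 MHz, 24.16 MHz}.

3.56 MHz, 9.26 MHz, 14.84 MHz, 23.8 MHz, 24.16 MHz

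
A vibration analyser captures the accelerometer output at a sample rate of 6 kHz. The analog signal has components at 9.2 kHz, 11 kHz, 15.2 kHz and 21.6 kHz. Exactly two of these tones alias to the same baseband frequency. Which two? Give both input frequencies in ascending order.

9.2 kHz, 15.2 kHz

fs/2 = 3 kHz.
9.2 kHz mod fs = 3.2 kHz.
3.2 kHz > fs/2 = 3 kHz, folds to fs − 3.2 kHz = 2.8 kHz.
11 kHz mod fs = 5 kHz.
5 kHz > fs/2 = 3 kHz, folds to fs − 5 kHz = 1 kHz.
15.2 kHz mod fs = 3.2 kHz.
3.2 kHz > fs/2 = 3 kHz, folds to fs − 3.2 kHz = 2.8 kHz.
21.6 kHz mod fs = 3.6 kHz.
3.6 kHz > fs/2 = 3 kHz, folds to fs − 3.6 kHz = 2.4 kHz.
9.2 kHz and 15.2 kHz both map to 2.8 kHz.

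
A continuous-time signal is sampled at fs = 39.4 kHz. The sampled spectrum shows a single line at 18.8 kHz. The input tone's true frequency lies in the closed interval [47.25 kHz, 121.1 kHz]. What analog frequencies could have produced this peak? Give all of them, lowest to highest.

Frequencies that alias to 18.8 kHz are k·fs ± 18.8 kHz for integer k ≥ 0.
k=0: 18.8 kHz.
k=1: 20.6 kHz, 58.2 kHz.
k=2: 60 kHz, 97.6 kHz.
k=3: 99.4 kHz, 137 kHz.
k=4: 138.8 kHz, 176.4 kHz.
Within [47.25 kHz, 121.1 kHz]: 58.2 kHz, 60 kHz, 97.6 kHz, 99.4 kHz.

58.2 kHz, 60 kHz, 97.6 kHz, 99.4 kHz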